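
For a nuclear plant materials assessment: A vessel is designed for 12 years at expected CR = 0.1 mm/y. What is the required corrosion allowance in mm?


Corrosion allowance = CR × design life
CA = 0.1 * 12 = 1.2 mm

1.2 mm


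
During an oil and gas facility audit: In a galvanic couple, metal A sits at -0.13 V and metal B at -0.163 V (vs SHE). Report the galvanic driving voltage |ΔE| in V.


Driving voltage is the absolute potential difference.
|ΔE| = |-0.13 − (-0.163)| = 0.033 V

0.033 V


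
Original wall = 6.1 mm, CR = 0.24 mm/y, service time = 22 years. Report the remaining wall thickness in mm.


Remaining wall = original − CR × time
t = 6.1 − 0.24*22 = 6.1 − 5.28 = 0.82 mm

0.82 mm


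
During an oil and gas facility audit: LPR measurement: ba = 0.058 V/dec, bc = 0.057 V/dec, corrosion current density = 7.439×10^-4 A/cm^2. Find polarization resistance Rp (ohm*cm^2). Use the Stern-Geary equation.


Apply the Stern-Geary equation: Rp = ba*bc / (2.303*icorr*(ba+bc))
ba*bc = 0.058*0.057 = 0.003306
ba+bc = 0.115; 2.303*icorr*(ba+bc) = 2.303*7.439×10^-4*0.115 = 1.970182×10^-4
Rp = 0.003306 / 1.970182×10^-4 = 16.8 ohm*cm^2

16.8 ohm*cm^2


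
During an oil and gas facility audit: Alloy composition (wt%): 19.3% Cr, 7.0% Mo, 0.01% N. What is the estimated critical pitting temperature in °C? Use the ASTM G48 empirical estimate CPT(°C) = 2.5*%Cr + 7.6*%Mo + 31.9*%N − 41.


Apply the ASTM G48 empirical CPT estimate: CPT(°C) = 2.5*%Cr + 7.6*%Mo + 31.9*%N − 41
2.5*19.3 = 48.25; 7.6*7.0 = 53.2; 31.9*0.01 = 0.319
CPT = 48.25 + 53.2 + 0.319 − 41 = 60.769 °C
Rounded to 0.1 °C: CPT ≈ 60.8 °C

60.8 °C


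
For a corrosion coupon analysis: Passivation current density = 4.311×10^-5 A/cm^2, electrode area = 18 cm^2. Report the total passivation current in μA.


I = i_pass * A, then convert A → μA (×10^6)
I = 4.311×10^-5 * 18 * 10^6 = 775.98 μA

775.98 μA


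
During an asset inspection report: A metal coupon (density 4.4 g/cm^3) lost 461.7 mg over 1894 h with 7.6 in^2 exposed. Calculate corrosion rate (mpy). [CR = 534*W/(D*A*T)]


Apply the mpy weight-loss relation: CR = 534 * W / (D * A * T)
Numerator: 534 * 461.7 = 246547.8
Denominator: 4.4 * 7.6 * 1894 = 63335.36
CR = 246547.8 / 63335.36 = 3.893 mpy

3.893 mpy


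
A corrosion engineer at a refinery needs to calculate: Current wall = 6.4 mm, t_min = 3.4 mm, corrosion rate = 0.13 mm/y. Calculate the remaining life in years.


Apply the remaining-life relation: RL = (t_current − t_min) / CR
RL = (6.4 − 3.4) / 0.13 = 3.0 / 0.13 = 23.1 years

23.1 years


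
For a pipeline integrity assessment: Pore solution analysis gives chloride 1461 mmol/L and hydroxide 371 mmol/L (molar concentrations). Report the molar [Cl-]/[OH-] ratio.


Threshold parameter = [Cl-] / [OH-] (molar basis; both in mmol/L, so units cancel)
Ratio = 1461 / 371 = 3.94

3.94


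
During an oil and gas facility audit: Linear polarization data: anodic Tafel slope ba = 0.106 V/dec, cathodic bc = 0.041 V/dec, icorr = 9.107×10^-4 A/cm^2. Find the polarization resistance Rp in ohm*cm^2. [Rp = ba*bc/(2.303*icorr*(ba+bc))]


Apply the Stern-Geary equation: Rp = ba*bc / (2.303*icorr*(ba+bc))
ba*bc = 0.106*0.041 = 0.004346
ba+bc = 0.147; 2.303*icorr*(ba+bc) = 2.303*9.107×10^-4*0.147 = 3.0830929×10^-4
Rp = 0.004346 / 3.0830929×10^-4 = 14.1 ohm*cm^2

14.1 ohm*cm^2


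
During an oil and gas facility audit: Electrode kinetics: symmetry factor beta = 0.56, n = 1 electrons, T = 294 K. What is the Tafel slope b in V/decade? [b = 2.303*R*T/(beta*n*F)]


Apply the Tafel slope relation: b = 2.303*R*T/(beta*n*F)
Numerator: 2.303 * 8.314 * 294 = 5629.26
Denominator: 0.56 * 1 * 96485 = 54031.6
b = 5629.26 / 54031.6 = 0.104 V/decade

0.104 V/decade


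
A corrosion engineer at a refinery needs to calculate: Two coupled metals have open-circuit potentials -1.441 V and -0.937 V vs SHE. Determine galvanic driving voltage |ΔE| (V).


Driving voltage is the absolute potential difference.
|ΔE| = |-1.441 − (-0.937)| = 0.504 V

0.504 V


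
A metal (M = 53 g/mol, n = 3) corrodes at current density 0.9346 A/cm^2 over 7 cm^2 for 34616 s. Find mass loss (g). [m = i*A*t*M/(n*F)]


Apply Faraday's law: m = i*A*t*M / (n*F)
Total charge passed Q = i*A*t = 0.9346*7*34616 = 226464.7952 C
m = Q*M/(n*F) = 226464.7952*53/(3*96485) = 41.4663 g

41.4663 g


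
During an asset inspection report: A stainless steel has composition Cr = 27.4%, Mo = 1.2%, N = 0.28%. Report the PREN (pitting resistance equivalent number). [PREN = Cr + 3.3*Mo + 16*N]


Apply the PREN formula: PREN = Cr + 3.3*Mo + 16*N
PREN = 27.4 + 3.3*1.2 + 16*0.28
PREN = 27.4 + 3.96 + 4.48 = 35.84

35.84


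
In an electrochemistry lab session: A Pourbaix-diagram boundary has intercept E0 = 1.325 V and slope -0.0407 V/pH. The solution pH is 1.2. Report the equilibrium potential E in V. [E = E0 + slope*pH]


Apply the Pourbaix line equation: E = E0 + slope*pH
E = 1.325 + (-0.0407)*1.2 = 1.325 + (-0.04884) = 1.27616 V
Rounded to 4 decimal places: E = 1.2762 V

1.2762 V


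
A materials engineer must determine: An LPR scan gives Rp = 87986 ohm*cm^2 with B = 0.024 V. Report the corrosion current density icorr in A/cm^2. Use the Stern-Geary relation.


Apply the Stern-Geary relation: icorr = B / Rp
icorr = 0.024 / 87986 = 2.728×10^-7 A/cm^2

2.728×10^-7 A/cm^2


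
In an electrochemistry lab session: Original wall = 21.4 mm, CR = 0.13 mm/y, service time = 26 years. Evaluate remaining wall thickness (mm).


Remaining wall = original − CR × time
t = 21.4 − 0.13*26 = 21.4 − 3.38 = 18.02 mm

18.02 mm


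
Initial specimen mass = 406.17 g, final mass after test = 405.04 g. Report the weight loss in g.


Weight loss = initial − final
WL = 406.17 − 405.04 = 1.13 g

1.13 g


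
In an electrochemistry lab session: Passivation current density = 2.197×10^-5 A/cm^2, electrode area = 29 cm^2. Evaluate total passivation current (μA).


I = i_pass * A, then convert A → μA (×10^6)
I = 2.197×10^-5 * 29 * 10^6 = 637.13 μA

637.13 μA


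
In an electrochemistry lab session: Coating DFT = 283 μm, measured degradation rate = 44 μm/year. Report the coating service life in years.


Service life = thickness / degradation rate
Life = 283 / 44 = 6.4 years

6.4 years


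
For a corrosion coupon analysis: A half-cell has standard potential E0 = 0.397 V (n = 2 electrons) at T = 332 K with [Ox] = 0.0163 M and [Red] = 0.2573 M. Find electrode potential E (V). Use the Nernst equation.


Apply the Nernst equation: E = E0 + (RT/nF)*ln([Ox]/[Red])
Step 1: RT/nF = 8.314*332/(2*96485) = 0.01430403 V
Step 2: [Ox]/[Red] = 0.0163/0.2573 = 0.06335
Step 3: ln(0.06335) = -2.75908
Step 4: correction = 0.01430403 * -2.75908 = -0.0395 V
E = 0.397 + -0.0395 = 0.3575 V

0.3575 V


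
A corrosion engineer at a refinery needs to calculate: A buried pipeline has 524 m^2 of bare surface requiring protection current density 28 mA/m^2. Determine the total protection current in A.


I = area * current density, then convert mA → A (÷1000)
I = 524 * 28 / 1000 = 14.67 A

14.67 A


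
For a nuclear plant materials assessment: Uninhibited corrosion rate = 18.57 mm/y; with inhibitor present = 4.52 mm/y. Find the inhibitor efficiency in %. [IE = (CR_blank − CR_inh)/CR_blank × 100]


Apply the inhibitor-efficiency definition: IE = (CR_blank − CR_inh)/CR_blank × 100
IE = (18.57 − 4.52) / 18.57 × 100
IE = 14.05 / 18.57 × 100 = 75.7 %

75.7 %


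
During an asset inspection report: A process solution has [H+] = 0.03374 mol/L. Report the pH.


pH = −log10[H+]
pH = −log10(0.03374) = 1.47

1.47


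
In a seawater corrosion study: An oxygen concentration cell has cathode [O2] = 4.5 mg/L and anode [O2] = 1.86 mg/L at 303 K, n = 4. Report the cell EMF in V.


Apply the Nernst concentration-cell relation: E = (RT/nF)*ln(C_cathode/C_anode)
RT/nF = 8.314*303/(4*96485) = 0.00652729 V
ln(4.5/1.86) = 0.8835
E = 0.00652729 * 0.8835 = 0.00577 V

0.00577 V


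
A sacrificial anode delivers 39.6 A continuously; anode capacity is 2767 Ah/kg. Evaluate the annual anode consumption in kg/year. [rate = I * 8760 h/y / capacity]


Annual consumption = current * hours per year / capacity
Rate = 39.6 * 8760 / 2767 = 125.4 kg/year

125.4 kg/year


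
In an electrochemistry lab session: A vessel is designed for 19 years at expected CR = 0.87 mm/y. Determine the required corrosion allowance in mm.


Corrosion allowance = CR × design life
CA = 0.87 * 19 = 16.53 mm

16.53 mm


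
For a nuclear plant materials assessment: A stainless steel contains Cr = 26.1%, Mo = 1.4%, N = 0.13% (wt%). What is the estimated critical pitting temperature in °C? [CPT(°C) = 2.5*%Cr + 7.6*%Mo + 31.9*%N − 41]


Apply the ASTM G48 empirical CPT estimate: CPT(°C) = 2.5*%Cr + 7.6*%Mo + 31.9*%N − 41
2.5*26.1 = 65.25; 7.6*1.4 = 10.64; 31.9*0.13 = 4.147
CPT = 65.25 + 10.64 + 4.147 − 41 = 39.037 °C
Rounded to 0.1 °C: CPT ≈ 39.0 °C

39.0 °C


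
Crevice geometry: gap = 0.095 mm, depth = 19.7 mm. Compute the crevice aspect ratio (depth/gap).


Aspect ratio = depth / gap
Ratio = 19.7 / 0.095 = 207.4

207.4


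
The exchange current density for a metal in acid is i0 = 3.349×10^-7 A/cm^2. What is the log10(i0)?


i0 = 3.349×10^-7 A/cm^2
log10(i0) = -6.475

-6.475


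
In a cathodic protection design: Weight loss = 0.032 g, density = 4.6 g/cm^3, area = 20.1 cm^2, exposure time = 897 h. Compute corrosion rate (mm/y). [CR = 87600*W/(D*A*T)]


Apply the mm/y weight-loss relation: CR = 87600 * W / (D * A * T)
Numerator: 87600 * 0.032 = 2803.2
Denominator: 4.6 * 20.1 * 897 = 82936.62
CR = 2803.2 / 82936.62 = 0.033799 mm/y

0.033799 mm/y


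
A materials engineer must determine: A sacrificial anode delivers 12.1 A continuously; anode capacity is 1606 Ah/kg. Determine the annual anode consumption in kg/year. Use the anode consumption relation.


Annual consumption = current * hours per year / capacity
Rate = 12.1 * 8760 / 1606 = 66.0 kg/year

66.0 kg/year


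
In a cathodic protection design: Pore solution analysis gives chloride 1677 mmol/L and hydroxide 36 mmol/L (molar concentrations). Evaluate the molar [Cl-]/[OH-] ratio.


Threshold parameter = [Cl-] / [OH-] (molar basis; both in mmol/L, so units cancel)
Ratio = 1677 / 36 = 46.58

46.58


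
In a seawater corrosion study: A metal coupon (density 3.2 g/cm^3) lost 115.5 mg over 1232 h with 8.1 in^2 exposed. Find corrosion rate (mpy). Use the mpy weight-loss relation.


Apply the mpy weight-loss relation: CR = 534 * W / (D * A * T)
Numerator: 534 * 115.5 = 61677.0
Denominator: 3.2 * 8.1 * 1232 = 31933.44
CR = 61677.0 / 31933.44 = 1.9314 mpy

1.9314 mpy


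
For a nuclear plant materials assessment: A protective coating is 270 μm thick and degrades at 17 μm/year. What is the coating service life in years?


Service life = thickness / degradation rate
Life = 270 / 17 = 15.9 years

15.9 years


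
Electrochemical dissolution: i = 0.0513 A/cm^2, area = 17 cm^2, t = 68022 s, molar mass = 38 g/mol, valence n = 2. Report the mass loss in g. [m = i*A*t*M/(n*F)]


Apply Faraday's law: m = i*A*t*M / (n*F)
Total charge passed Q = i*A*t = 0.0513*17*68022 = 59321.9862 C
m = Q*M/(n*F) = 59321.9862*38/(2*96485) = 11.68179 g

11.68179 g


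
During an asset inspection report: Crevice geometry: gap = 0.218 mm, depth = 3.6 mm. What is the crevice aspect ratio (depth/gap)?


Aspect ratio = depth / gap
Ratio = 3.6 / 0.218 = 16.5

16.5


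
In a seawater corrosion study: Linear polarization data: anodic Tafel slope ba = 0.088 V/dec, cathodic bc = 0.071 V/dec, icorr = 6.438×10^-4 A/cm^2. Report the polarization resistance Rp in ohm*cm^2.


Apply the Stern-Geary equation: Rp = ba*bc / (2.303*icorr*(ba+bc))
ba*bc = 0.088*0.071 = 0.006248
ba+bc = 0.159; 2.303*icorr*(ba+bc) = 2.303*6.438×10^-4*0.159 = 2.3574475×10^-4
Rp = 0.006248 / 2.3574475×10^-4 = 26.5 ohm*cm^2

26.5 ohm*cm^2


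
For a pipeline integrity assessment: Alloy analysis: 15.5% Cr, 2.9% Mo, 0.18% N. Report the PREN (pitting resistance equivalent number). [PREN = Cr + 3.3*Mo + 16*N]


Apply the PREN formula: PREN = Cr + 3.3*Mo + 16*N
PREN = 15.5 + 3.3*2.9 + 16*0.18
PREN = 15.5 + 9.57 + 2.88 = 27.95

27.95


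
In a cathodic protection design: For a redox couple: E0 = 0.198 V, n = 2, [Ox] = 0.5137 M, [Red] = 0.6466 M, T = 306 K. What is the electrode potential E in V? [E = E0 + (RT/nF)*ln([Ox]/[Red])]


Apply the Nernst equation: E = E0 + (RT/nF)*ln([Ox]/[Red])
Step 1: RT/nF = 8.314*306/(2*96485) = 0.01318383 V
Step 2: [Ox]/[Red] = 0.5137/0.6466 = 0.794463
Step 3: ln(0.794463) = -0.230089
Step 4: correction = 0.01318383 * -0.230089 = -0.003 V
E = 0.198 + -0.003 = 0.195 V

0.195 V


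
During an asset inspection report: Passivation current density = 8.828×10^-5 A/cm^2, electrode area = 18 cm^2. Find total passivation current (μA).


I = i_pass * A, then convert A → μA (×10^6)
I = 8.828×10^-5 * 18 * 10^6 = 1589.04 μA

1589.04 μA


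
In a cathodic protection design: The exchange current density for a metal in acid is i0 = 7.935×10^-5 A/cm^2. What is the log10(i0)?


i0 = 7.935×10^-5 A/cm^2
log10(i0) = -4.1

-4.1


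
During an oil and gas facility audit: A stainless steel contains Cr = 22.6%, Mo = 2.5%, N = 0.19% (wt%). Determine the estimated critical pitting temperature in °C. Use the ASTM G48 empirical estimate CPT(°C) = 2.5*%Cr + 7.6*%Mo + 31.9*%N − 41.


Apply the ASTM G48 empirical CPT estimate: CPT(°C) = 2.5*%Cr + 7.6*%Mo + 31.9*%N − 41
2.5*22.6 = 56.5; 7.6*2.5 = 19; 31.9*0.19 = 6.061
CPT = 56.5 + 19 + 6.061 − 41 = 40.561 °C
Rounded to 0.1 °C: CPT ≈ 40.6 °C

40.6 °C


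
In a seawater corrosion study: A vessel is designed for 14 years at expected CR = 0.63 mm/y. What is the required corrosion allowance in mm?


Corrosion allowance = CR × design life
CA = 0.63 * 14 = 8.82 mm

8.82 mm


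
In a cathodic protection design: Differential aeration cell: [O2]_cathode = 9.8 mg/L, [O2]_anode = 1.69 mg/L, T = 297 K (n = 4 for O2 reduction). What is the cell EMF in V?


Apply the Nernst concentration-cell relation: E = (RT/nF)*ln(C_cathode/C_anode)
RT/nF = 8.314*297/(4*96485) = 0.00639804 V
ln(9.8/1.69) = 1.75765
E = 0.00639804 * 1.75765 = 0.01125 V

0.01125 V


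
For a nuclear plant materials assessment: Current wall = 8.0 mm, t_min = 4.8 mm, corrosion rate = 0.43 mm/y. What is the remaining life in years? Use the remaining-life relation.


Apply the remaining-life relation: RL = (t_current − t_min) / CR
RL = (8.0 − 4.8) / 0.43 = 3.2 / 0.43 = 7.4 years

7.4 years


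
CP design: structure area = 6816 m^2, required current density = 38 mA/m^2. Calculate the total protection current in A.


I = area * current density, then convert mA → A (÷1000)
I = 6816 * 38 / 1000 = 259.01 A

259.01 A


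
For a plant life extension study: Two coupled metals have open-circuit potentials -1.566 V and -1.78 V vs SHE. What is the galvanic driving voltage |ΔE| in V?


Driving voltage is the absolute potential difference.
|ΔE| = |-1.566 − (-1.78)| = 0.214 V

0.214 V


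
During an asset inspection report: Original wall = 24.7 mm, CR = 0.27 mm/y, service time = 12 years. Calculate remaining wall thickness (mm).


Remaining wall = original − CR × time
t = 24.7 − 0.27*12 = 24.7 − 3.24 = 21.46 mm

21.46 mm


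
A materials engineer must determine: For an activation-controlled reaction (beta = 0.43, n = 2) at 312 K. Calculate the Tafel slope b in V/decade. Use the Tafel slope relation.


Apply the Tafel slope relation: b = 2.303*R*T/(beta*n*F)
Numerator: 2.303 * 8.314 * 312 = 5973.91
Denominator: 0.43 * 2 * 96485 = 82977.1
b = 5973.91 / 82977.1 = 0.072 V/decade

0.072 V/decade


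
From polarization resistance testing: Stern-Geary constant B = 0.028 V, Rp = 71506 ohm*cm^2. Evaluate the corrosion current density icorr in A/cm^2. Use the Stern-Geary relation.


Apply the Stern-Geary relation: icorr = B / Rp
icorr = 0.028 / 71506 = 3.916×10^-7 A/cm^2

3.916×10^-7 A/cm^2


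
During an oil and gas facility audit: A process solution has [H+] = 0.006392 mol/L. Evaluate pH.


pH = −log10[H+]
pH = −log10(0.006392) = 2.19

2.19


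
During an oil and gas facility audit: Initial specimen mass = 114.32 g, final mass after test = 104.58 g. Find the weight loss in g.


Weight loss = initial − final
WL = 114.32 − 104.58 = 9.74 g

9.74 g


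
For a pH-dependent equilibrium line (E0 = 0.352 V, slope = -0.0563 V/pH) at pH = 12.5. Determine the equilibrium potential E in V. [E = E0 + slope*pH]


Apply the Pourbaix line equation: E = E0 + slope*pH
E = 0.352 + (-0.0563)*12.5 = 0.352 + (-0.70375) = -0.35175 V
Rounded to 4 decimal places: E = -0.3518 V

-0.3518 V


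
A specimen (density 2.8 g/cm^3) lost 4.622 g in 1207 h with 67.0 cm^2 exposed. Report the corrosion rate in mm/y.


Apply the mm/y weight-loss relation: CR = 87600 * W / (D * A * T)
Numerator: 87600 * 4.622 = 404887.2
Denominator: 2.8 * 67.0 * 1207 = 226433.2
CR = 404887.2 / 226433.2 = 1.78811 mm/y

1.78811 mm/y


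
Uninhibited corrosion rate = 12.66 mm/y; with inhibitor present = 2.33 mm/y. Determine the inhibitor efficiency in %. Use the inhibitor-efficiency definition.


Apply the inhibitor-efficiency definition: IE = (CR_blank − CR_inh)/CR_blank × 100
IE = (12.66 − 2.33) / 12.66 × 100
IE = 10.33 / 12.66 × 100 = 81.6 %

81.6 %


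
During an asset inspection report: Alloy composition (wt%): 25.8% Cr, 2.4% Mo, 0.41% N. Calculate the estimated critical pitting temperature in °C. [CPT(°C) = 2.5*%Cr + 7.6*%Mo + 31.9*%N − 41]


Apply the ASTM G48 empirical CPT estimate: CPT(°C) = 2.5*%Cr + 7.6*%Mo + 31.9*%N − 41
2.5*25.8 = 64.5; 7.6*2.4 = 18.24; 31.9*0.41 = 13.079
CPT = 64.5 + 18.24 + 13.079 − 41 = 54.819 °C
Rounded to 0.1 °C: CPT ≈ 54.8 °C

54.8 °C


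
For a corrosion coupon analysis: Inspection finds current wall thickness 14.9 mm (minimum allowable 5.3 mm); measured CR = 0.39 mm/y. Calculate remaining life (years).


Apply the remaining-life relation: RL = (t_current − t_min) / CR
RL = (14.9 − 5.3) / 0.39 = 9.6 / 0.39 = 24.6 years

24.6 years


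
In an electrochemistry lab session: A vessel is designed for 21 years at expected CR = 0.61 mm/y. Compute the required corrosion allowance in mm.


Corrosion allowance = CR × design life
CA = 0.61 * 21 = 12.81 mm

12.81 mm


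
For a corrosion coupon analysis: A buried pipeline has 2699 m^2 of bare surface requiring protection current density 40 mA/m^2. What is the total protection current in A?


I = area * current density, then convert mA → A (÷1000)
I = 2699 * 40 / 1000 = 107.96 A

107.96 A


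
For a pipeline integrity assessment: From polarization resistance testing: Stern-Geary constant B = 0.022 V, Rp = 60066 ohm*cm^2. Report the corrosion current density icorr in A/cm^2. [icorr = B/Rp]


Apply the Stern-Geary relation: icorr = B / Rp
icorr = 0.022 / 60066 = 3.663×10^-7 A/cm^2

3.663×10^-7 A/cm^2


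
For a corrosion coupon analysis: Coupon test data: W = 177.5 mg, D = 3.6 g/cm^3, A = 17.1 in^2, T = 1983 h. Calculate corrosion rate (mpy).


Apply the mpy weight-loss relation: CR = 534 * W / (D * A * T)
Numerator: 534 * 177.5 = 94785.0
Denominator: 3.6 * 17.1 * 1983 = 122073.48
CR = 94785.0 / 122073.48 = 0.77646 mpy

0.77646 mpy


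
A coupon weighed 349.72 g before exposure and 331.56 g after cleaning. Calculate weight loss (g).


Weight loss = initial − final
WL = 349.72 − 331.56 = 18.16 g

18.16 g


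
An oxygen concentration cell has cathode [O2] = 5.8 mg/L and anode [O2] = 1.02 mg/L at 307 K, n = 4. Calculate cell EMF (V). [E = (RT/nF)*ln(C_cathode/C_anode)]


Apply the Nernst concentration-cell relation: E = (RT/nF)*ln(C_cathode/C_anode)
RT/nF = 8.314*307/(4*96485) = 0.00661346 V
ln(5.8/1.02) = 1.73806
E = 0.00661346 * 1.73806 = 0.01149 V

0.01149 V


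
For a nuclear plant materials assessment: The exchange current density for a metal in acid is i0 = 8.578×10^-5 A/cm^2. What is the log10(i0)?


i0 = 8.578×10^-5 A/cm^2
log10(i0) = -4.067

-4.067


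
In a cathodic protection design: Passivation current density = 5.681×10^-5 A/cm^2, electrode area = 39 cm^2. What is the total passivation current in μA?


I = i_pass * A, then convert A → μA (×10^6)
I = 5.681×10^-5 * 39 * 10^6 = 2215.59 μA

2215.59 μA


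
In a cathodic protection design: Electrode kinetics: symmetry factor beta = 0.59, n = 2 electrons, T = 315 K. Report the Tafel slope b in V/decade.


Apply the Tafel slope relation: b = 2.303*R*T/(beta*n*F)
Numerator: 2.303 * 8.314 * 315 = 6031.35
Denominator: 0.59 * 2 * 96485 = 113852.3
b = 6031.35 / 113852.3 = 0.053 V/decade

0.053 V/decade


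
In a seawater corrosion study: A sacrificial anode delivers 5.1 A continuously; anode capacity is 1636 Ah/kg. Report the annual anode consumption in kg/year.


Annual consumption = current * hours per year / capacity
Rate = 5.1 * 8760 / 1636 = 27.3 kg/year

27.3 kg/year


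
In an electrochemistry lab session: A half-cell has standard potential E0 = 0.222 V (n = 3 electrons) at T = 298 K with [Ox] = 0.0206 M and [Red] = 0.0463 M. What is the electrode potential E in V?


Apply the Nernst equation: E = E0 + (RT/nF)*ln([Ox]/[Red])
Step 1: RT/nF = 8.314*298/(3*96485) = 0.00855944 V
Step 2: [Ox]/[Red] = 0.0206/0.0463 = 0.444924
Step 3: ln(0.444924) = -0.809852
Step 4: correction = 0.00855944 * -0.809852 = -0.007 V
E = 0.222 + -0.007 = 0.215 V

0.215 V


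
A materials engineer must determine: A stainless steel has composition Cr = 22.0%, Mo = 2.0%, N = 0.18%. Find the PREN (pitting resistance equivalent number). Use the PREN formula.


Apply the PREN formula: PREN = Cr + 3.3*Mo + 16*N
PREN = 22.0 + 3.3*2.0 + 16*0.18
PREN = 22.0 + 6.6 + 2.88 = 31.48

31.48


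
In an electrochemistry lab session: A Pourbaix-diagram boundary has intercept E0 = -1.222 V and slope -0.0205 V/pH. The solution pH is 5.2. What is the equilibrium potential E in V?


Apply the Pourbaix line equation: E = E0 + slope*pH
E = -1.222 + (-0.0205)*5.2 = -1.222 + (-0.1066) = -1.3286 V
Rounded to 4 decimal places: E = -1.3286 V

-1.3286 V


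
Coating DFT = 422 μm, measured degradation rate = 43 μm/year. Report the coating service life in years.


Service life = thickness / degradation rate
Life = 422 / 43 = 9.8 years

9.8 years


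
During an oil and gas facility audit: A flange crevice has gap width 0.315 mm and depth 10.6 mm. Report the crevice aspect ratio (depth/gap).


Aspect ratio = depth / gap
Ratio = 10.6 / 0.315 = 33.7

33.7


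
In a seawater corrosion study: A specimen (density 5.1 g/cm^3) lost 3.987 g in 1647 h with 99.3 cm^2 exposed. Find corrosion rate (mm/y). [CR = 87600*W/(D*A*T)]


Apply the mm/y weight-loss relation: CR = 87600 * W / (D * A * T)
Numerator: 87600 * 3.987 = 349261.2
Denominator: 5.1 * 99.3 * 1647 = 834090.21
CR = 349261.2 / 834090.21 = 0.418733 mm/y

0.418733 mm/y


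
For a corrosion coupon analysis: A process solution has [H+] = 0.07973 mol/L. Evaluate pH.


pH = −log10[H+]
pH = −log10(0.07973) = 1.1

1.1


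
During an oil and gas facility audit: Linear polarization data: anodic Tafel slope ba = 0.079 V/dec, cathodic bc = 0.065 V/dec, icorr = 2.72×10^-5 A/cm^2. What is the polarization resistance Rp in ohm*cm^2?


Apply the Stern-Geary equation: Rp = ba*bc / (2.303*icorr*(ba+bc))
ba*bc = 0.079*0.065 = 0.005135
ba+bc = 0.144; 2.303*icorr*(ba+bc) = 2.303*2.72×10^-5*0.144 = 9.0203904×10^-6
Rp = 0.005135 / 9.0203904×10^-6 = 569.27 ohm*cm^2

569.27 ohm*cm^2


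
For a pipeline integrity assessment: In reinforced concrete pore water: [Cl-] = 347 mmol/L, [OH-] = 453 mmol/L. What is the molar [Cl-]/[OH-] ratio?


Threshold parameter = [Cl-] / [OH-] (molar basis; both in mmol/L, so units cancel)
Ratio = 347 / 453 = 0.77

0.77


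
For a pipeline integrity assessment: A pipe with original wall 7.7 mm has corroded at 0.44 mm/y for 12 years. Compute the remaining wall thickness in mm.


Remaining wall = original − CR × time
t = 7.7 − 0.44*12 = 7.7 − 5.28 = 2.42 mm

2.42 mm


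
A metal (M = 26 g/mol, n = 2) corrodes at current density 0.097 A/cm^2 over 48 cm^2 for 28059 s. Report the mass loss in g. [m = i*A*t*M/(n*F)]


Apply Faraday's law: m = i*A*t*M / (n*F)
Total charge passed Q = i*A*t = 0.097*48*28059 = 130642.704 C
m = Q*M/(n*F) = 130642.704*26/(2*96485) = 17.6023 g

17.6023 g


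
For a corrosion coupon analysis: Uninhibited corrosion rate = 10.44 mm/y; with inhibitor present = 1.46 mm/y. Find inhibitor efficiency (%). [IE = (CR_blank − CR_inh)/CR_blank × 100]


Apply the inhibitor-efficiency definition: IE = (CR_blank − CR_inh)/CR_blank × 100
IE = (10.44 − 1.46) / 10.44 × 100
IE = 8.98 / 10.44 × 100 = 86.0 %

86.0 %


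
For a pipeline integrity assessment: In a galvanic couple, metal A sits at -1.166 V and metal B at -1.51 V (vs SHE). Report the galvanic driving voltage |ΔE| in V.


Driving voltage is the absolute potential difference.
|ΔE| = |-1.166 − (-1.51)| = 0.344 V

0.344 V


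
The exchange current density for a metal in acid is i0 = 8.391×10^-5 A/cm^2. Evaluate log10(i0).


i0 = 8.391×10^-5 A/cm^2
log10(i0) = -4.076

-4.076


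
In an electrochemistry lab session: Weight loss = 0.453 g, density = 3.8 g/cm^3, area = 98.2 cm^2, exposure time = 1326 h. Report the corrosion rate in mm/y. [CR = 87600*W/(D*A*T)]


Apply the mm/y weight-loss relation: CR = 87600 * W / (D * A * T)
Numerator: 87600 * 0.453 = 39682.8
Denominator: 3.8 * 98.2 * 1326 = 494810.16
CR = 39682.8 / 494810.16 = 0.0802 mm/y

0.0802 mm/y


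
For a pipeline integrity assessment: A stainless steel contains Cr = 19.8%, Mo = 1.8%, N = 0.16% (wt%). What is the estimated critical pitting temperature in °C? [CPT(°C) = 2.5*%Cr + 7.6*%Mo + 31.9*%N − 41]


Apply the ASTM G48 empirical CPT estimate: CPT(°C) = 2.5*%Cr + 7.6*%Mo + 31.9*%N − 41
2.5*19.8 = 49.5; 7.6*1.8 = 13.68; 31.9*0.16 = 5.104
CPT = 49.5 + 13.68 + 5.104 − 41 = 27.284 °C
Rounded to 0.1 °C: CPT ≈ 27.3 °C

27.3 °C


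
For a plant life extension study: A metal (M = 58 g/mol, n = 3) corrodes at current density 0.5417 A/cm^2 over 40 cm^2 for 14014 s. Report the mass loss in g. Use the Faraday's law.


Apply Faraday's law: m = i*A*t*M / (n*F)
Total charge passed Q = i*A*t = 0.5417*40*14014 = 303655.352 C
m = Q*M/(n*F) = 303655.352*58/(3*96485) = 60.84542 g

60.84542 g


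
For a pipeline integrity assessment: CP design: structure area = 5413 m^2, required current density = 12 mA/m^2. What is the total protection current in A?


I = area * current density, then convert mA → A (÷1000)
I = 5413 * 12 / 1000 = 64.96 A

64.96 A


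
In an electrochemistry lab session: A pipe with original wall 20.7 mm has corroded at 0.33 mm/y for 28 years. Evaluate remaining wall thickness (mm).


Remaining wall = original − CR × time
t = 20.7 − 0.33*28 = 20.7 − 9.24 = 11.46 mm

11.46 mm


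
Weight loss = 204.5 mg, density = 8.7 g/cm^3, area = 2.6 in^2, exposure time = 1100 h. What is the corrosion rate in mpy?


Apply the mpy weight-loss relation: CR = 534 * W / (D * A * T)
Numerator: 534 * 204.5 = 109203.0
Denominator: 8.7 * 2.6 * 1100 = 24882.0
CR = 109203.0 / 24882.0 = 4.389 mpy

4.389 mpy


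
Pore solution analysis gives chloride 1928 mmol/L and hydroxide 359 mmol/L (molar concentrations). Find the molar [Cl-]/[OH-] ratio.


Threshold parameter = [Cl-] / [OH-] (molar basis; both in mmol/L, so units cancel)
Ratio = 1928 / 359 = 5.37

5.37


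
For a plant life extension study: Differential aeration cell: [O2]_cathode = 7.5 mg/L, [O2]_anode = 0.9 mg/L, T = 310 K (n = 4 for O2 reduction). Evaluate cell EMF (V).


Apply the Nernst concentration-cell relation: E = (RT/nF)*ln(C_cathode/C_anode)
RT/nF = 8.314*310/(4*96485) = 0.00667808 V
ln(7.5/0.9) = 2.12026
E = 0.00667808 * 2.12026 = 0.01416 V

0.01416 V


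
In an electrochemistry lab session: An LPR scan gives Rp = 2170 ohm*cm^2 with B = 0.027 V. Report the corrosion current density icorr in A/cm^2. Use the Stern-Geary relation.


Apply the Stern-Geary relation: icorr = B / Rp
icorr = 0.027 / 2170 = 1.244×10^-5 A/cm^2

1.244×10^-5 A/cm^2


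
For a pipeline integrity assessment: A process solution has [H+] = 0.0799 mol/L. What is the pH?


pH = −log10[H+]
pH = −log10(0.0799) = 1.1

1.1


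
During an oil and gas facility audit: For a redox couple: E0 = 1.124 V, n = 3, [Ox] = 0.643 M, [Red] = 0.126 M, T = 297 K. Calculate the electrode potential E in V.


Apply the Nernst equation: E = E0 + (RT/nF)*ln([Ox]/[Red])
Step 1: RT/nF = 8.314*297/(3*96485) = 0.00853071 V
Step 2: [Ox]/[Red] = 0.643/0.126 = 5.103175
Step 3: ln(5.103175) = 1.629863
Step 4: correction = 0.00853071 * 1.629863 = 0.0139 V
E = 1.124 + 0.0139 = 1.1379 V

1.1379 V


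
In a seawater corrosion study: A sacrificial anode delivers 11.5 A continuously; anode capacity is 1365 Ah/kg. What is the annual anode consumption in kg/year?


Annual consumption = current * hours per year / capacity
Rate = 11.5 * 8760 / 1365 = 73.8 kg/year

73.8 kg/year


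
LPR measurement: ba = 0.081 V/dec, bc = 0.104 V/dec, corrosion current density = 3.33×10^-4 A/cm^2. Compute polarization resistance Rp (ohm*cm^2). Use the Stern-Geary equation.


Apply the Stern-Geary equation: Rp = ba*bc / (2.303*icorr*(ba+bc))
ba*bc = 0.081*0.104 = 0.008424
ba+bc = 0.185; 2.303*icorr*(ba+bc) = 2.303*3.33×10^-4*0.185 = 1.4187631×10^-4
Rp = 0.008424 / 1.4187631×10^-4 = 59.4 ohm*cm^2

59.4 ohm*cm^2


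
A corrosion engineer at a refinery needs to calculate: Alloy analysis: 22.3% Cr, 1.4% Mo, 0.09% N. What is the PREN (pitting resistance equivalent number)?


Apply the PREN formula: PREN = Cr + 3.3*Mo + 16*N
PREN = 22.3 + 3.3*1.4 + 16*0.09
PREN = 22.3 + 4.62 + 1.44 = 28.36

28.36


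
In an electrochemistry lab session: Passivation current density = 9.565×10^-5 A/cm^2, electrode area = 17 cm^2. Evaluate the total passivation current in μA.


I = i_pass * A, then convert A → μA (×10^6)
I = 9.565×10^-5 * 17 * 10^6 = 1626.05 μA

1626.05 μA


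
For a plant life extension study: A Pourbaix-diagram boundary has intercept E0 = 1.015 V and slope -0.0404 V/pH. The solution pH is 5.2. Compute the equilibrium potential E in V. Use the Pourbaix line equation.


Apply the Pourbaix line equation: E = E0 + slope*pH
E = 1.015 + (-0.0404)*5.2 = 1.015 + (-0.21008) = 0.80492 V
Rounded to 4 decimal places: E = 0.8049 V

0.8049 V


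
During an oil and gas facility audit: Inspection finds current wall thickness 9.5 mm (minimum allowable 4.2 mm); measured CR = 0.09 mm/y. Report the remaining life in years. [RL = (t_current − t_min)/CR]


Apply the remaining-life relation: RL = (t_current − t_min) / CR
RL = (9.5 − 4.2) / 0.09 = 5.3 / 0.09 = 58.9 years

58.9 years


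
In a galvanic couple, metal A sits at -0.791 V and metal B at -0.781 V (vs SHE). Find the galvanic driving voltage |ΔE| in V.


Driving voltage is the absolute potential difference.
|ΔE| = |-0.791 − (-0.781)| = 0.01 V

0.01 V


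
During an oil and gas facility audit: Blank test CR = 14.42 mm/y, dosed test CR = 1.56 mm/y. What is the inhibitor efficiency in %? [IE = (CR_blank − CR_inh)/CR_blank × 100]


Apply the inhibitor-efficiency definition: IE = (CR_blank − CR_inh)/CR_blank × 100
IE = (14.42 − 1.56) / 14.42 × 100
IE = 12.86 / 14.42 × 100 = 89.2 %

89.2 %


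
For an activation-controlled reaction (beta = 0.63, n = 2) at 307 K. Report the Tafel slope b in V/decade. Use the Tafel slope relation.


Apply the Tafel slope relation: b = 2.303*R*T/(beta*n*F)
Numerator: 2.303 * 8.314 * 307 = 5878.17
Denominator: 0.63 * 2 * 96485 = 121571.1
b = 5878.17 / 121571.1 = 0.0484 V/decade

0.0484 V/decade


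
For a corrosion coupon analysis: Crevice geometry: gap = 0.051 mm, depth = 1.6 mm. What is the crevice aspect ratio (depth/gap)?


Aspect ratio = depth / gap
Ratio = 1.6 / 0.051 = 31.4

31.4


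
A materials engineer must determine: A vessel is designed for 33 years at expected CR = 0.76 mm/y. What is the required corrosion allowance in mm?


Corrosion allowance = CR × design life
CA = 0.76 * 33 = 25.08 mm

25.08 mm


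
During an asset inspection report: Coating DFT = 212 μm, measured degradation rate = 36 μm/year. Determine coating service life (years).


Service life = thickness / degradation rate
Life = 212 / 36 = 5.9 years

5.9 years


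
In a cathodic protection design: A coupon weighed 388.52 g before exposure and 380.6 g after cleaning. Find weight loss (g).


Weight loss = initial − final
WL = 388.52 − 380.6 = 7.92 g

7.92 g


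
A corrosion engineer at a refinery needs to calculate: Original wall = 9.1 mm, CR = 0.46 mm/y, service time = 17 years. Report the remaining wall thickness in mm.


Remaining wall = original − CR × time
t = 9.1 − 0.46*17 = 9.1 − 7.82 = 1.28 mm

1.28 mm


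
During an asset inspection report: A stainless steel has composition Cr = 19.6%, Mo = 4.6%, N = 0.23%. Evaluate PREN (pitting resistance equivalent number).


Apply the PREN formula: PREN = Cr + 3.3*Mo + 16*N
PREN = 19.6 + 3.3*4.6 + 16*0.23
PREN = 19.6 + 15.18 + 3.68 = 38.46

38.46


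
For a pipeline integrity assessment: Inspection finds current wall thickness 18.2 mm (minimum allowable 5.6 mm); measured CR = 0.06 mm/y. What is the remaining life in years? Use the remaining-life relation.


Apply the remaining-life relation: RL = (t_current − t_min) / CR
RL = (18.2 − 5.6) / 0.06 = 12.6 / 0.06 = 210.0 years

210.0 years


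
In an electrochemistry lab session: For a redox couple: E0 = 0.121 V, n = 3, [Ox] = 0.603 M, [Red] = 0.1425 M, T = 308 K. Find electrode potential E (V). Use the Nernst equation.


Apply the Nernst equation: E = E0 + (RT/nF)*ln([Ox]/[Red])
Step 1: RT/nF = 8.314*308/(3*96485) = 0.00884667 V
Step 2: [Ox]/[Red] = 0.603/0.1425 = 4.231579
Step 3: ln(4.231579) = 1.442575
Step 4: correction = 0.00884667 * 1.442575 = 0.013 V
E = 0.121 + 0.013 = 0.134 V

0.134 V


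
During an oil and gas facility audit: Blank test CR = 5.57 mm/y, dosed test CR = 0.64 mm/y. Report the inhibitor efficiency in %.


Apply the inhibitor-efficiency definition: IE = (CR_blank − CR_inh)/CR_blank × 100
IE = (5.57 − 0.64) / 5.57 × 100
IE = 4.93 / 5.57 × 100 = 88.5 %

88.5 %


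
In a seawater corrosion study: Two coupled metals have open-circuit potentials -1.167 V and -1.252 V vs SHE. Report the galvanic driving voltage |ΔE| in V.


Driving voltage is the absolute potential difference.
|ΔE| = |-1.167 − (-1.252)| = 0.085 V

0.085 V


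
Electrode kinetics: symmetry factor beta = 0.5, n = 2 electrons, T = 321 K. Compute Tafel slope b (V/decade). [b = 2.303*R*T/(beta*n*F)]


Apply the Tafel slope relation: b = 2.303*R*T/(beta*n*F)
Numerator: 2.303 * 8.314 * 321 = 6146.23
Denominator: 0.5 * 2 * 96485 = 96485.0
b = 6146.23 / 96485.0 = 0.064 V/decade

0.064 V/decade


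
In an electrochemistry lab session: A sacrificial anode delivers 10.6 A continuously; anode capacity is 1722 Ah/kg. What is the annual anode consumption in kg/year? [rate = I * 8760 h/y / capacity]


Annual consumption = current * hours per year / capacity
Rate = 10.6 * 8760 / 1722 = 53.9 kg/year

53.9 kg/year


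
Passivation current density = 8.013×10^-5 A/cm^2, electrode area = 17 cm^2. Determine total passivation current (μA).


I = i_pass * A, then convert A → μA (×10^6)
I = 8.013×10^-5 * 17 * 10^6 = 1362.21 μA

1362.21 μA


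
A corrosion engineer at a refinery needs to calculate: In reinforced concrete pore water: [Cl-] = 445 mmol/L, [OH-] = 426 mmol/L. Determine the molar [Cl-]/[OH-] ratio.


Threshold parameter = [Cl-] / [OH-] (molar basis; both in mmol/L, so units cancel)
Ratio = 445 / 426 = 1.04

1.04


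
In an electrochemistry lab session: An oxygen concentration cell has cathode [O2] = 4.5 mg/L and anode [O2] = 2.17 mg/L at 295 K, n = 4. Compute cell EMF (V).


Apply the Nernst concentration-cell relation: E = (RT/nF)*ln(C_cathode/C_anode)
RT/nF = 8.314*295/(4*96485) = 0.00635495 V
ln(4.5/2.17) = 0.72935
E = 0.00635495 * 0.72935 = 0.00463 V

0.00463 V


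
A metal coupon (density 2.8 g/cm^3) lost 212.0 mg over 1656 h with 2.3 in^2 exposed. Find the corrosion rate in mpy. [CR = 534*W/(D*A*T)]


Apply the mpy weight-loss relation: CR = 534 * W / (D * A * T)
Numerator: 534 * 212.0 = 113208.0
Denominator: 2.8 * 2.3 * 1656 = 10664.64
CR = 113208.0 / 10664.64 = 10.615 mpy

10.615 mpy


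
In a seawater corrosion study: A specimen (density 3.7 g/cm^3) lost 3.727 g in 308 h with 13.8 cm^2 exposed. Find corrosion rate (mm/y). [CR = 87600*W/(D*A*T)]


Apply the mm/y weight-loss relation: CR = 87600 * W / (D * A * T)
Numerator: 87600 * 3.727 = 326485.2
Denominator: 3.7 * 13.8 * 308 = 15726.48
CR = 326485.2 / 15726.48 = 20.76022 mm/y

20.76022 mm/y


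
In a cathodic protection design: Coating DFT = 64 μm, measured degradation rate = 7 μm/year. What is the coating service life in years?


Service life = thickness / degradation rate
Life = 64 / 7 = 9.1 years

9.1 years


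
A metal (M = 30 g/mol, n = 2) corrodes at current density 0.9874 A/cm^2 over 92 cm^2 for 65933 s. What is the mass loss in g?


Apply Faraday's law: m = i*A*t*M / (n*F)
Total charge passed Q = i*A*t = 0.9874*92*65933 = 5989406.4664 C
m = Q*M/(n*F) = 5989406.4664*30/(2*96485) = 931.14056 g

931.14056 g


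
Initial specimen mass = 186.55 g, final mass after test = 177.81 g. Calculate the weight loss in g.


Weight loss = initial − final
WL = 186.55 − 177.81 = 8.74 g

8.74 g


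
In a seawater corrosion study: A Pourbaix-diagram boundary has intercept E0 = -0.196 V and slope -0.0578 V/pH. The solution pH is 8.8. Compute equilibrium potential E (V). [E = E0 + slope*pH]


Apply the Pourbaix line equation: E = E0 + slope*pH
E = -0.196 + (-0.0578)*8.8 = -0.196 + (-0.50864) = -0.70464 V
Rounded to 4 decimal places: E = -0.7046 V

-0.7046 V


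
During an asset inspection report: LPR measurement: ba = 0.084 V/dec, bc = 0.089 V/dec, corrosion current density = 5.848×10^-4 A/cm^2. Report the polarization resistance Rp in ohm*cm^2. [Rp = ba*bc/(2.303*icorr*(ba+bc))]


Apply the Stern-Geary equation: Rp = ba*bc / (2.303*icorr*(ba+bc))
ba*bc = 0.084*0.089 = 0.007476
ba+bc = 0.173; 2.303*icorr*(ba+bc) = 2.303*5.848×10^-4*0.173 = 2.3299543×10^-4
Rp = 0.007476 / 2.3299543×10^-4 = 32.1 ohm*cm^2

32.1 ohm*cm^2


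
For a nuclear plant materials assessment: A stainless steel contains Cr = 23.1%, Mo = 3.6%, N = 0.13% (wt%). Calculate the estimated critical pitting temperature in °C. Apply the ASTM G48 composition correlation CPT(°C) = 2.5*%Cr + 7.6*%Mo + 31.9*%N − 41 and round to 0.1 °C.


Apply the ASTM G48 empirical CPT estimate: CPT(°C) = 2.5*%Cr + 7.6*%Mo + 31.9*%N − 41
2.5*23.1 = 57.75; 7.6*3.6 = 27.36; 31.9*0.13 = 4.147
CPT = 57.75 + 27.36 + 4.147 − 41 = 48.257 °C
Rounded to 0.1 °C: CPT ≈ 48.3 °C

48.3 °C


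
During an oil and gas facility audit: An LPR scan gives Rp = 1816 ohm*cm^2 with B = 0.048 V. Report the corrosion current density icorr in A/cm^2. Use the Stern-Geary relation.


Apply the Stern-Geary relation: icorr = B / Rp
icorr = 0.048 / 1816 = 2.643×10^-5 A/cm^2

2.643×10^-5 A/cm^2


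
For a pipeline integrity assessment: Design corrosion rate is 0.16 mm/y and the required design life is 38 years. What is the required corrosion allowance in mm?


Corrosion allowance = CR × design life
CA = 0.16 * 38 = 6.08 mm

6.08 mm


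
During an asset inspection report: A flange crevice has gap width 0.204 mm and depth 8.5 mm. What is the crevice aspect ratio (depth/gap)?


Aspect ratio = depth / gap
Ratio = 8.5 / 0.204 = 41.7

41.7


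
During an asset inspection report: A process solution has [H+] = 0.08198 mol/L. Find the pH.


pH = −log10[H+]
pH = −log10(0.08198) = 1.09

1.09
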